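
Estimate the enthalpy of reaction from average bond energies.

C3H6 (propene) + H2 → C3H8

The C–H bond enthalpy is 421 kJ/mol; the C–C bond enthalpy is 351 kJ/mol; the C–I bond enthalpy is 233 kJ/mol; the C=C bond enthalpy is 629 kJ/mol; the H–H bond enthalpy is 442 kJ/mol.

ΔH ≈ −122 kJ

Bonds broken (reactants):
  C–C: 1 × 351 = 351
  C–H: 6 × 421 = 2526
  C=C: 1 × 629 = 629
  H–H: 1 × 442 = 442
  Σ(broken) = 3948 kJ
Bonds formed (products):
  C–C: 2 × 351 = 702
  C–H: 8 × 421 = 3368
  Σ(formed) = 4070 kJ
ΔH = Σ(broken) − Σ(formed) = 3948 − 4070 = −122 kJ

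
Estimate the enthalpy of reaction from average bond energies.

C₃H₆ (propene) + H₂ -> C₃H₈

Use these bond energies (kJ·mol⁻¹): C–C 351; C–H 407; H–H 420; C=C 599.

Bonds broken (reactants):
  C–C: 1 × 351 = 351
  C–H: 6 × 407 = 2442
  C=C: 1 × 599 = 599
  H–H: 1 × 420 = 420
  Σ(broken) = 3812 kJ
Bonds formed (products):
  C–C: 2 × 351 = 702
  C–H: 8 × 407 = 3256
  Σ(formed) = 3958 kJ
ΔH = Σ(broken) − Σ(formed) = 3812 − 3958 = −146 kJ

ΔH ≈ −146 kJ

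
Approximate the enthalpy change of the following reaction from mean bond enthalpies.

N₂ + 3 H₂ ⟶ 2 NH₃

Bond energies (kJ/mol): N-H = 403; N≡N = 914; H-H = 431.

Bonds broken (reactants):
  H-H: 3 × 431 = 1293
  N≡N: 1 × 914 = 914
  Σ(broken) = 2207 kJ
Bonds formed (products):
  N-H: 6 × 403 = 2418
  Σ(formed) = 2418 kJ
ΔH = Σ(broken) − Σ(formed) = 2207 − 2418 = −211 kJ

ΔH ≈ −211 kJ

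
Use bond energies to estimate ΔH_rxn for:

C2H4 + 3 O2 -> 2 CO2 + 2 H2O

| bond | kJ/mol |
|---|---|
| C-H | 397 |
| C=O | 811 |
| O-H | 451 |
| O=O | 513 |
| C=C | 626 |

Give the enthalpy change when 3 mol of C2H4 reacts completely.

ΔH = −3885 kJ

Bonds broken (reactants):
  C-H: 4 × 397 = 1588
  C=C: 1 × 626 = 626
  O=O: 3 × 513 = 1539
  Σ(broken) = 3753 kJ
Bonds formed (products):
  C=O: 4 × 811 = 3244
  O-H: 4 × 451 = 1804
  Σ(formed) = 5048 kJ
ΔH = Σ(broken) − Σ(formed) = 3753 − 5048 = −1295 kJ
For 3× the reaction as written: 3 × (−1295) = −3885 kJ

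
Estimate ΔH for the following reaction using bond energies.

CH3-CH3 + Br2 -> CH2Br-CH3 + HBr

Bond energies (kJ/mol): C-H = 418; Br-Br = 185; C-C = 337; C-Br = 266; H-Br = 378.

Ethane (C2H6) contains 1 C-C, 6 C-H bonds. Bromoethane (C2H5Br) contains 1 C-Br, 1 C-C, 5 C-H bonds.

Bonds broken (reactants):
  Br-Br: 1 × 185 = 185
  C-C: 1 × 337 = 337
  C-H: 6 × 418 = 2508
  Σ(broken) = 3030 kJ
Bonds formed (products):
  C-Br: 1 × 266 = 266
  C-C: 1 × 337 = 337
  C-H: 5 × 418 = 2090
  H-Br: 1 × 378 = 378
  Σ(formed) = 3071 kJ
ΔH = Σ(broken) − Σ(formed) = 3030 − 3071 = −41 kJ

ΔH ≈ −41 kJ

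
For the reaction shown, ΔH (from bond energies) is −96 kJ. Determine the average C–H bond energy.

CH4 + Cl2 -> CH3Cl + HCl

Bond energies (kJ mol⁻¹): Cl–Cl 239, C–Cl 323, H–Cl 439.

D(C–H) ≈ 427 kJ/mol

Let D be the C–H bond energy.
Σ(broken) = 4×D + 1×239 = 239 + 4D
Σ(formed) = 1×323 + 3×D + 1×439 = 762 + 3D
ΔH = Σ(broken) − Σ(formed) = (239 + 4D) − (762 + 3D) = −523 + D
Setting this equal to −96 kJ gives D = 427 kJ/mol.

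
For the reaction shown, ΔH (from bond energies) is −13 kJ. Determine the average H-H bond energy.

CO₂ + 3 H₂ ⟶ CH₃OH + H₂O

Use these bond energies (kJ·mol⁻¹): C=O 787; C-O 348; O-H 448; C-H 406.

Let D be the H-H bond energy.
Σ(broken) = 2×787 + 3×D = 1574 + 3D
Σ(formed) = 3×406 + 1×348 + 3×448 = 2910
ΔH = Σ(broken) − Σ(formed) = (1574 + 3D) − (2910) = −1336 + 3D
Setting this equal to −13 kJ gives 3D = 1323, so D = 441 kJ/mol.

D(H-H) ≈ 441 kJ/mol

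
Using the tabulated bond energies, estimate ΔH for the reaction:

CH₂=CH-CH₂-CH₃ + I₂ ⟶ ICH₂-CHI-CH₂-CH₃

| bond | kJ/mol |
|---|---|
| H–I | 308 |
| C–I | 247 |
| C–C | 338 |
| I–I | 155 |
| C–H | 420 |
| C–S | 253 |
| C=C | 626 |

Bonds broken (reactants):
  C–C: 2 × 338 = 676
  C–H: 8 × 420 = 3360
  C=C: 1 × 626 = 626
  I–I: 1 × 155 = 155
  Σ(broken) = 4817 kJ
Bonds formed (products):
  C–C: 3 × 338 = 1014
  C–H: 8 × 420 = 3360
  C–I: 2 × 247 = 494
  Σ(formed) = 4868 kJ
ΔH = Σ(broken) − Σ(formed) = 4817 − 4868 = −51 kJ

ΔH ≈ −51 kJ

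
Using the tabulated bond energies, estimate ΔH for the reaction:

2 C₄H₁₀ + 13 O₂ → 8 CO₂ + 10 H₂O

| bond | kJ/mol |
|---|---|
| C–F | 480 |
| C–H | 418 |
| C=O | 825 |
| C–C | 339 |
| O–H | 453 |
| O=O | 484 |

ΔH ≈ −5574 kJ

Bonds broken (reactants):
  C–C: 6 × 339 = 2034
  C–H: 20 × 418 = 8360
  O=O: 13 × 484 = 6292
  Σ(broken) = 16686 kJ
Bonds formed (products):
  C=O: 16 × 825 = 13200
  O–H: 20 × 453 = 9060
  Σ(formed) = 22260 kJ
ΔH = Σ(broken) − Σ(formed) = 16686 − 22260 = −5574 kJ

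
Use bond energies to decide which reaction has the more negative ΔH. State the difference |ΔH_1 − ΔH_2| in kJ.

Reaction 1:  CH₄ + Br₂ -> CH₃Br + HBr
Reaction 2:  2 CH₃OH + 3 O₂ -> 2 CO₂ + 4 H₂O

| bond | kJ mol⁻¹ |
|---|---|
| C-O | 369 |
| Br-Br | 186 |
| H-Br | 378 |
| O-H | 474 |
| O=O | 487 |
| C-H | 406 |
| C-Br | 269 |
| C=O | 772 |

Reaction 2, by 1242 kJ

Reaction 1:
  Bonds broken (reactants):
    Br-Br: 1 × 186 = 186
    C-H: 4 × 406 = 1624
    Σ(broken) = 1810 kJ
  Bonds formed (products):
    C-Br: 1 × 269 = 269
    C-H: 3 × 406 = 1218
    H-Br: 1 × 378 = 378
    Σ(formed) = 1865 kJ
  ΔH_1 = 1810 − 1865 = −55 kJ
Reaction 2:
  Bonds broken (reactants):
    C-H: 6 × 406 = 2436
    C-O: 2 × 369 = 738
    O-H: 2 × 474 = 948
    O=O: 3 × 487 = 1461
    Σ(broken) = 5583 kJ
  Bonds formed (products):
    C=O: 4 × 772 = 3088
    O-H: 8 × 474 = 3792
    Σ(formed) = 6880 kJ
  ΔH_2 = 5583 − 6880 = −1297 kJ
ΔH_1 − ΔH_2 = +1242 kJ, so reaction 2 has the more negative ΔH; |ΔH_1 − ΔH_2| = 1242 kJ.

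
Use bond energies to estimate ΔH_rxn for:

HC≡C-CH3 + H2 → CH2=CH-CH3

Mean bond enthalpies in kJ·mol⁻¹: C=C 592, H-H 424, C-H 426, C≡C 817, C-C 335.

ΔH ≈ −203 kJ

Bonds broken (reactants):
  C≡C: 1 × 817 = 817
  C-C: 1 × 335 = 335
  C-H: 4 × 426 = 1704
  H-H: 1 × 424 = 424
  Σ(broken) = 3280 kJ
Bonds formed (products):
  C-C: 1 × 335 = 335
  C-H: 6 × 426 = 2556
  C=C: 1 × 592 = 592
  Σ(formed) = 3483 kJ
ΔH = Σ(broken) − Σ(formed) = 3280 − 3483 = −203 kJ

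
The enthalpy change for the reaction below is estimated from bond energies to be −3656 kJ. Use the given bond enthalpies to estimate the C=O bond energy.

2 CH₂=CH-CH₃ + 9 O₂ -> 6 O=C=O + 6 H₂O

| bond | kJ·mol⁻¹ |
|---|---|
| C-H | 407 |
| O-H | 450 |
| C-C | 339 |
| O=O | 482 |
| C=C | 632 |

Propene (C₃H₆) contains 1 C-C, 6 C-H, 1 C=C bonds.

Let D be the C=O bond energy.
Σ(broken) = 2×339 + 12×407 + 2×632 + 9×482 = 11164
Σ(formed) = 12×D + 12×450 = 5400 + 12D
ΔH = Σ(broken) − Σ(formed) = (11164) − (5400 + 12D) = +5764 − 12D
Setting this equal to −3656 kJ gives 12D = 9420, so D = 785 kJ/mol.

D(C=O) ≈ 785 kJ/mol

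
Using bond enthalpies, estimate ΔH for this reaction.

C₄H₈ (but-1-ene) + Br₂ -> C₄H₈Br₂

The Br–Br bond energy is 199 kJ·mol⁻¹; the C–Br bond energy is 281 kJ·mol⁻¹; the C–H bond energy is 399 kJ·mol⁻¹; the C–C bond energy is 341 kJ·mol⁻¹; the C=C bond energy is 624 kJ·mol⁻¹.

Bonds broken (reactants):
  Br–Br: 1 × 199 = 199
  C–C: 2 × 341 = 682
  C–H: 8 × 399 = 3192
  C=C: 1 × 624 = 624
  Σ(broken) = 4697 kJ
Bonds formed (products):
  C–Br: 2 × 281 = 562
  C–C: 3 × 341 = 1023
  C–H: 8 × 399 = 3192
  Σ(formed) = 4777 kJ
ΔH = Σ(broken) − Σ(formed) = 4697 − 4777 = −80 kJ

ΔH ≈ −80 kJ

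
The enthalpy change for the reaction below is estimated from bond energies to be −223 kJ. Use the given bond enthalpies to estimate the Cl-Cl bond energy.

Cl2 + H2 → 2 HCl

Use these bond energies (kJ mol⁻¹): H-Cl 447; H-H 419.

D(Cl-Cl) ≈ 252 kJ/mol

Let D be the Cl-Cl bond energy.
Σ(broken) = 1×D + 1×419 = 419 + D
Σ(formed) = 2×447 = 894
ΔH = Σ(broken) − Σ(formed) = (419 + D) − (894) = −475 + D
Setting this equal to −223 kJ gives D = 252 kJ/mol.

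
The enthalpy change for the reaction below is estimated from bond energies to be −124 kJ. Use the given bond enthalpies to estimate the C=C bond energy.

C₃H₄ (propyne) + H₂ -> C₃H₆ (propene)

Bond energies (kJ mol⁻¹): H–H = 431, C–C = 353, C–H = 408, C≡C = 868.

D(C=C) ≈ 607 kJ/mol

Let D be the C=C bond energy.
Σ(broken) = 1×868 + 1×353 + 4×408 + 1×431 = 3284
Σ(formed) = 1×353 + 6×408 + 1×D = 2801 + D
ΔH = Σ(broken) − Σ(formed) = (3284) − (2801 + D) = +483 − D
Setting this equal to −124 kJ gives D = 607 kJ/mol.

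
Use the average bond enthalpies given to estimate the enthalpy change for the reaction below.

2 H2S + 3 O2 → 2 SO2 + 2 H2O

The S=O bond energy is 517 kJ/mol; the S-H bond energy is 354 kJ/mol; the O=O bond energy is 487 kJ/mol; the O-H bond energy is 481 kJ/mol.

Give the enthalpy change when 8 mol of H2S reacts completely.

Bonds broken (reactants):
  O=O: 3 × 487 = 1461
  S-H: 4 × 354 = 1416
  Σ(broken) = 2877 kJ
Bonds formed (products):
  O-H: 4 × 481 = 1924
  S=O: 4 × 517 = 2068
  Σ(formed) = 3992 kJ
ΔH = Σ(broken) − Σ(formed) = 2877 − 3992 = −1115 kJ
For 4× the reaction as written: 4 × (−1115) = −4460 kJ

ΔH = −4460 kJ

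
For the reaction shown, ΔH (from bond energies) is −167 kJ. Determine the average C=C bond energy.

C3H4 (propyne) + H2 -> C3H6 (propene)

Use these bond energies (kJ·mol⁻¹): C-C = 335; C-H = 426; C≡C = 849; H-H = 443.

D(C=C) ≈ 607 kJ/mol

Let D be the C=C bond energy.
Σ(broken) = 1×849 + 1×335 + 4×426 + 1×443 = 3331
Σ(formed) = 1×335 + 6×426 + 1×D = 2891 + D
ΔH = Σ(broken) − Σ(formed) = (3331) − (2891 + D) = +440 − D
Setting this equal to −167 kJ gives D = 607 kJ/mol.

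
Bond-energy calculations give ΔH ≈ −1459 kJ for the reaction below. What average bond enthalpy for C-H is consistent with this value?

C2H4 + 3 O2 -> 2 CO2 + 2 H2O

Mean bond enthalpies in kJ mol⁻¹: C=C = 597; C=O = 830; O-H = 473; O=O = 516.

D(C-H) ≈ 402 kJ/mol

Let D be the C-H bond energy.
Σ(broken) = 4×D + 1×597 + 3×516 = 2145 + 4D
Σ(formed) = 4×830 + 4×473 = 5212
ΔH = Σ(broken) − Σ(formed) = (2145 + 4D) − (5212) = −3067 + 4D
Setting this equal to −1459 kJ gives 4D = 1608, so D = 402 kJ/mol.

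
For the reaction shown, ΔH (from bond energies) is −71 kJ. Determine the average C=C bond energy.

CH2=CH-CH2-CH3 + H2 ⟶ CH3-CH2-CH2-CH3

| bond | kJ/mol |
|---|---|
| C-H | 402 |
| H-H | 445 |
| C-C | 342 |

D(C=C) ≈ 630 kJ/mol

Let D be the C=C bond energy.
Σ(broken) = 2×342 + 8×402 + 1×D + 1×445 = 4345 + D
Σ(formed) = 3×342 + 10×402 = 5046
ΔH = Σ(broken) − Σ(formed) = (4345 + D) − (5046) = −701 + D
Setting this equal to −71 kJ gives D = 630 kJ/mol.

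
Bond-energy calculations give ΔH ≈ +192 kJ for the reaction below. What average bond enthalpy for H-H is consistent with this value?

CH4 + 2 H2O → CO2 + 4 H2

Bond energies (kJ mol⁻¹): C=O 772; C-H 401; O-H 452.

D(H-H) ≈ 419 kJ/mol

Let D be the H-H bond energy.
Σ(broken) = 4×401 + 4×452 = 3412
Σ(formed) = 2×772 + 4×D = 1544 + 4D
ΔH = Σ(broken) − Σ(formed) = (3412) − (1544 + 4D) = +1868 − 4D
Setting this equal to +192 kJ gives 4D = 1676, so D = 419 kJ/mol.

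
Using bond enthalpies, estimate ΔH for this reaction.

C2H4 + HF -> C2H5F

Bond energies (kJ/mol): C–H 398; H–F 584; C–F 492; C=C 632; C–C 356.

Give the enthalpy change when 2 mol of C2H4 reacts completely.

ΔH = −60 kJ

Bonds broken (reactants):
  C–H: 4 × 398 = 1592
  C=C: 1 × 632 = 632
  H–F: 1 × 584 = 584
  Σ(broken) = 2808 kJ
Bonds formed (products):
  C–C: 1 × 356 = 356
  C–F: 1 × 492 = 492
  C–H: 5 × 398 = 1990
  Σ(formed) = 2838 kJ
ΔH = Σ(broken) − Σ(formed) = 2808 − 2838 = −30 kJ
For 2× the reaction as written: 2 × (−30) = −60 kJ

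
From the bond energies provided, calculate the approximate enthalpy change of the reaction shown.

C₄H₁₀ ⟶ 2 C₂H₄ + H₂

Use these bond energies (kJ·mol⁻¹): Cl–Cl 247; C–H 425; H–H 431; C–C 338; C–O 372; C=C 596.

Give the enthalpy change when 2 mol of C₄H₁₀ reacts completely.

ΔH = +482 kJ

Bonds broken (reactants):
  C–C: 3 × 338 = 1014
  C–H: 10 × 425 = 4250
  Σ(broken) = 5264 kJ
Bonds formed (products):
  C–H: 8 × 425 = 3400
  C=C: 2 × 596 = 1192
  H–H: 1 × 431 = 431
  Σ(formed) = 5023 kJ
ΔH = Σ(broken) − Σ(formed) = 5264 − 5023 = +241 kJ
For 2× the reaction as written: 2 × (+241) = +482 kJ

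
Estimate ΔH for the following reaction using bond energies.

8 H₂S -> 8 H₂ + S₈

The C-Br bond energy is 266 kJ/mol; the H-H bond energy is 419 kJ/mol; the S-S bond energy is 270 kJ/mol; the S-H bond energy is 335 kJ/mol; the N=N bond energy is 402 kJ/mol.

Bonds broken (reactants):
  S-H: 16 × 335 = 5360
  Σ(broken) = 5360 kJ
Bonds formed (products):
  H-H: 8 × 419 = 3352
  S-S: 8 × 270 = 2160
  Σ(formed) = 5512 kJ
ΔH = Σ(broken) − Σ(formed) = 5360 − 5512 = −152 kJ

ΔH ≈ −152 kJ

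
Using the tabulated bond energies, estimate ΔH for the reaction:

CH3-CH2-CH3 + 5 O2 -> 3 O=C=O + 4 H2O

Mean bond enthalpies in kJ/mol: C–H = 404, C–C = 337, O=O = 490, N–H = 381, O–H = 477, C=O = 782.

ΔH ≈ −2152 kJ

Bonds broken (reactants):
  C–C: 2 × 337 = 674
  C–H: 8 × 404 = 3232
  O=O: 5 × 490 = 2450
  Σ(broken) = 6356 kJ
Bonds formed (products):
  C=O: 6 × 782 = 4692
  O–H: 8 × 477 = 3816
  Σ(formed) = 8508 kJ
ΔH = Σ(broken) − Σ(formed) = 6356 − 8508 = −2152 kJ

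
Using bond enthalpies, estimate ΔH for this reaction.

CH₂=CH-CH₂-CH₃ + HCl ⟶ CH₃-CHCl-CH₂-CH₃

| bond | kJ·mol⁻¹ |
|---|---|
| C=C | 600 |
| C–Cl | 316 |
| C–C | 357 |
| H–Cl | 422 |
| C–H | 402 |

ΔH ≈ −53 kJ

Bonds broken (reactants):
  C–C: 2 × 357 = 714
  C–H: 8 × 402 = 3216
  C=C: 1 × 600 = 600
  H–Cl: 1 × 422 = 422
  Σ(broken) = 4952 kJ
Bonds formed (products):
  C–C: 3 × 357 = 1071
  C–Cl: 1 × 316 = 316
  C–H: 9 × 402 = 3618
  Σ(formed) = 5005 kJ
ΔH = Σ(broken) − Σ(formed) = 4952 − 5005 = −53 kJ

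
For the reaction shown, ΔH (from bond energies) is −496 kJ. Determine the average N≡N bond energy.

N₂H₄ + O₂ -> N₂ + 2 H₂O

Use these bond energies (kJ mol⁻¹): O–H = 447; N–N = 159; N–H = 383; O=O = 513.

Let D be the N≡N bond energy.
Σ(broken) = 4×383 + 1×159 + 1×513 = 2204
Σ(formed) = 1×D + 4×447 = 1788 + D
ΔH = Σ(broken) − Σ(formed) = (2204) − (1788 + D) = +416 − D
Setting this equal to −496 kJ gives D = 912 kJ/mol.

D(N≡N) ≈ 912 kJ/mol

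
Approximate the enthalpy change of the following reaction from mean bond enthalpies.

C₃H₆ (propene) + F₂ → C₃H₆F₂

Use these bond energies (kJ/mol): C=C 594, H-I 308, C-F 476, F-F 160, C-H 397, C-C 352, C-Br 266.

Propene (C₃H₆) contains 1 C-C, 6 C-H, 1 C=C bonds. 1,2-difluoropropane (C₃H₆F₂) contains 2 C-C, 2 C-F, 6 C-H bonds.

Bonds broken (reactants):
  C-C: 1 × 352 = 352
  C-H: 6 × 397 = 2382
  C=C: 1 × 594 = 594
  F-F: 1 × 160 = 160
  Σ(broken) = 3488 kJ
Bonds formed (products):
  C-C: 2 × 352 = 704
  C-F: 2 × 476 = 952
  C-H: 6 × 397 = 2382
  Σ(formed) = 4038 kJ
ΔH = Σ(broken) − Σ(formed) = 3488 − 4038 = −550 kJ

ΔH ≈ −550 kJ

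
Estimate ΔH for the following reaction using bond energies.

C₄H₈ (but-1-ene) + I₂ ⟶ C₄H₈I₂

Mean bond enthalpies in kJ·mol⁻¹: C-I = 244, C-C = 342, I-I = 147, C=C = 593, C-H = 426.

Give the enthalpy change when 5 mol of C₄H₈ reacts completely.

ΔH = −450 kJ

Bonds broken (reactants):
  C-C: 2 × 342 = 684
  C-H: 8 × 426 = 3408
  C=C: 1 × 593 = 593
  I-I: 1 × 147 = 147
  Σ(broken) = 4832 kJ
Bonds formed (products):
  C-C: 3 × 342 = 1026
  C-H: 8 × 426 = 3408
  C-I: 2 × 244 = 488
  Σ(formed) = 4922 kJ
ΔH = Σ(broken) − Σ(formed) = 4832 − 4922 = −90 kJ
For 5× the reaction as written: 5 × (−90) = −450 kJ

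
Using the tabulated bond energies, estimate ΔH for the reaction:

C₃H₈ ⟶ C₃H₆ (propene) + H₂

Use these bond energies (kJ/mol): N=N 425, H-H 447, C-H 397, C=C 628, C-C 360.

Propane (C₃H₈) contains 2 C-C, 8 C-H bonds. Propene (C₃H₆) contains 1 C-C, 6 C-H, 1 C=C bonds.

ΔH ≈ +79 kJ

Bonds broken (reactants):
  C-C: 2 × 360 = 720
  C-H: 8 × 397 = 3176
  Σ(broken) = 3896 kJ
Bonds formed (products):
  C-C: 1 × 360 = 360
  C-H: 6 × 397 = 2382
  C=C: 1 × 628 = 628
  H-H: 1 × 447 = 447
  Σ(formed) = 3817 kJ
ΔH = Σ(broken) − Σ(formed) = 3896 − 3817 = +79 kJ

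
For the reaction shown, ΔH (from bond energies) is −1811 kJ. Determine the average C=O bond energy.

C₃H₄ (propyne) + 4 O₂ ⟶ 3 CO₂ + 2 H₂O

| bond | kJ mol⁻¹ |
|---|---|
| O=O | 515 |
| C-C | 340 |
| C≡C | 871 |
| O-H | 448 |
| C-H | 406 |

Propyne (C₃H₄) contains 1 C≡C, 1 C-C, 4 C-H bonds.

Let D be the C=O bond energy.
Σ(broken) = 1×871 + 1×340 + 4×406 + 4×515 = 4895
Σ(formed) = 6×D + 4×448 = 1792 + 6D
ΔH = Σ(broken) − Σ(formed) = (4895) − (1792 + 6D) = +3103 − 6D
Setting this equal to −1811 kJ gives 6D = 4914, so D = 819 kJ/mol.

D(C=O) ≈ 819 kJ/mol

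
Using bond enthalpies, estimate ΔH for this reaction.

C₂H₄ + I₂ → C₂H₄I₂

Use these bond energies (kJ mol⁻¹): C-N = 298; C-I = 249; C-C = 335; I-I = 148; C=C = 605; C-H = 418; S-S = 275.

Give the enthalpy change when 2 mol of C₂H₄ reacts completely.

Bonds broken (reactants):
  C-H: 4 × 418 = 1672
  C=C: 1 × 605 = 605
  I-I: 1 × 148 = 148
  Σ(broken) = 2425 kJ
Bonds formed (products):
  C-C: 1 × 335 = 335
  C-H: 4 × 418 = 1672
  C-I: 2 × 249 = 498
  Σ(formed) = 2505 kJ
ΔH = Σ(broken) − Σ(formed) = 2425 − 2505 = −80 kJ
For 2× the reaction as written: 2 × (−80) = −160 kJ

ΔH = −160 kJ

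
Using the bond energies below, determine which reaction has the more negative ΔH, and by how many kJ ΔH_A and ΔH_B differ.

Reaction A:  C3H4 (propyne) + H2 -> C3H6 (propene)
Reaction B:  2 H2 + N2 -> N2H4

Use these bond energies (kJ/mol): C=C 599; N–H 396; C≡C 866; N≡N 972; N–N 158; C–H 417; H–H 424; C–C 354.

Reaction A, by 221 kJ

Reaction A:
  Bonds broken (reactants):
    C≡C: 1 × 866 = 866
    C–C: 1 × 354 = 354
    C–H: 4 × 417 = 1668
    H–H: 1 × 424 = 424
    Σ(broken) = 3312 kJ
  Bonds formed (products):
    C–C: 1 × 354 = 354
    C–H: 6 × 417 = 2502
    C=C: 1 × 599 = 599
    Σ(formed) = 3455 kJ
  ΔH_A = 3312 − 3455 = −143 kJ
Reaction B:
  Bonds broken (reactants):
    H–H: 2 × 424 = 848
    N≡N: 1 × 972 = 972
    Σ(broken) = 1820 kJ
  Bonds formed (products):
    N–H: 4 × 396 = 1584
    N–N: 1 × 158 = 158
    Σ(formed) = 1742 kJ
  ΔH_B = 1820 − 1742 = +78 kJ
ΔH_A − ΔH_B = −221 kJ, so reaction A has the more negative ΔH; |ΔH_A − ΔH_B| = 221 kJ.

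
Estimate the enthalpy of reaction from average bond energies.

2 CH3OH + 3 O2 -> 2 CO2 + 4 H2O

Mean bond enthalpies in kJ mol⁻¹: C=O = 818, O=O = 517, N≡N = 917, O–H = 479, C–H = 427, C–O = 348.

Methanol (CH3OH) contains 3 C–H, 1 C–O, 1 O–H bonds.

ΔH ≈ −1337 kJ

Bonds broken (reactants):
  C–H: 6 × 427 = 2562
  C–O: 2 × 348 = 696
  O–H: 2 × 479 = 958
  O=O: 3 × 517 = 1551
  Σ(broken) = 5767 kJ
Bonds formed (products):
  C=O: 4 × 818 = 3272
  O–H: 8 × 479 = 3832
  Σ(formed) = 7104 kJ
ΔH = Σ(broken) − Σ(formed) = 5767 − 7104 = −1337 kJ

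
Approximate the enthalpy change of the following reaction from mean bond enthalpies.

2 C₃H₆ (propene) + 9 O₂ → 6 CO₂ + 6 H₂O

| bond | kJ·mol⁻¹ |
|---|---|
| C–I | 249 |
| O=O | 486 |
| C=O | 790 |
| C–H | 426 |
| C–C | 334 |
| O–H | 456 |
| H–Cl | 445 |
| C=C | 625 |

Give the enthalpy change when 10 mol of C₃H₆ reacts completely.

Bonds broken (reactants):
  C–C: 2 × 334 = 668
  C–H: 12 × 426 = 5112
  C=C: 2 × 625 = 1250
  O=O: 9 × 486 = 4374
  Σ(broken) = 11404 kJ
Bonds formed (products):
  C=O: 12 × 790 = 9480
  O–H: 12 × 456 = 5472
  Σ(formed) = 14952 kJ
ΔH = Σ(broken) − Σ(formed) = 11404 − 14952 = −3548 kJ
For 5× the reaction as written: 5 × (−3548) = −17740 kJ

ΔH = −17740 kJ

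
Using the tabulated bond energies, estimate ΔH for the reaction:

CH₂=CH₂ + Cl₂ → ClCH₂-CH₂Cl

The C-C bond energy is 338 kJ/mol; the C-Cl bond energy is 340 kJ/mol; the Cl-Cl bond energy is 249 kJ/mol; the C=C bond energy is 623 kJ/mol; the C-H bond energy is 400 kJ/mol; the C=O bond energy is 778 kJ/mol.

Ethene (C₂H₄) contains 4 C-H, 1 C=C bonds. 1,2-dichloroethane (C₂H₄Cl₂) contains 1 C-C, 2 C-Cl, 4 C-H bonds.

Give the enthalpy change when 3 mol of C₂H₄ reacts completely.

Bonds broken (reactants):
  C-H: 4 × 400 = 1600
  C=C: 1 × 623 = 623
  Cl-Cl: 1 × 249 = 249
  Σ(broken) = 2472 kJ
Bonds formed (products):
  C-C: 1 × 338 = 338
  C-Cl: 2 × 340 = 680
  C-H: 4 × 400 = 1600
  Σ(formed) = 2618 kJ
ΔH = Σ(broken) − Σ(formed) = 2472 − 2618 = −146 kJ
For 3× the reaction as written: 3 × (−146) = −438 kJ

ΔH = −438 kJ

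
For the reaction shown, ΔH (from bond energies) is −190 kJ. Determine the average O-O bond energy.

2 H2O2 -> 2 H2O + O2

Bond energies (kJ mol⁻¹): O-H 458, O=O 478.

D(O-O) ≈ 144 kJ/mol

Let D be the O-O bond energy.
Σ(broken) = 4×458 + 2×D = 1832 + 2D
Σ(formed) = 4×458 + 1×478 = 2310
ΔH = Σ(broken) − Σ(formed) = (1832 + 2D) − (2310) = −478 + 2D
Setting this equal to −190 kJ gives 2D = 288, so D = 144 kJ/mol.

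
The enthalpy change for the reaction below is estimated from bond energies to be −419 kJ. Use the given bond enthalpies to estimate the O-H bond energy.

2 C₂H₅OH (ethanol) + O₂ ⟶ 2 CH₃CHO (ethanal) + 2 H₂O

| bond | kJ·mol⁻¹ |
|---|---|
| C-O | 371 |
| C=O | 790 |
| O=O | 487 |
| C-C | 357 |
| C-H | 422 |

D(O-H) ≈ 456 kJ/mol

Let D be the O-H bond energy.
Σ(broken) = 2×357 + 10×422 + 2×371 + 2×D + 1×487 = 6163 + 2D
Σ(formed) = 2×357 + 8×422 + 2×790 + 4×D = 5670 + 4D
ΔH = Σ(broken) − Σ(formed) = (6163 + 2D) − (5670 + 4D) = +493 − 2D
Setting this equal to −419 kJ gives 2D = 912, so D = 456 kJ/mol.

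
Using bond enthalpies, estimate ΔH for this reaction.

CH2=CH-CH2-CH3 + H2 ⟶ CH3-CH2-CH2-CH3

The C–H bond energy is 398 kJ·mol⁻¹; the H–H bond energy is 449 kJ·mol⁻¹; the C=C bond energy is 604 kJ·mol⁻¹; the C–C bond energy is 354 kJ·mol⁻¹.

ΔH ≈ −97 kJ

Bonds broken (reactants):
  C–C: 2 × 354 = 708
  C–H: 8 × 398 = 3184
  C=C: 1 × 604 = 604
  H–H: 1 × 449 = 449
  Σ(broken) = 4945 kJ
Bonds formed (products):
  C–C: 3 × 354 = 1062
  C–H: 10 × 398 = 3980
  Σ(formed) = 5042 kJ
ΔH = Σ(broken) − Σ(formed) = 4945 − 5042 = −97 kJ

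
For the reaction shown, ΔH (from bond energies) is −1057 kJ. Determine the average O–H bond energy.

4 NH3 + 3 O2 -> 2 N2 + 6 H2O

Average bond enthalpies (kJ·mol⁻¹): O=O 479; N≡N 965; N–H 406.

D(O–H) ≈ 453 kJ/mol

Let D be the O–H bond energy.
Σ(broken) = 12×406 + 3×479 = 6309
Σ(formed) = 2×965 + 12×D = 1930 + 12D
ΔH = Σ(broken) − Σ(formed) = (6309) − (1930 + 12D) = +4379 − 12D
Setting this equal to −1057 kJ gives 12D = 5436, so D = 453 kJ/mol.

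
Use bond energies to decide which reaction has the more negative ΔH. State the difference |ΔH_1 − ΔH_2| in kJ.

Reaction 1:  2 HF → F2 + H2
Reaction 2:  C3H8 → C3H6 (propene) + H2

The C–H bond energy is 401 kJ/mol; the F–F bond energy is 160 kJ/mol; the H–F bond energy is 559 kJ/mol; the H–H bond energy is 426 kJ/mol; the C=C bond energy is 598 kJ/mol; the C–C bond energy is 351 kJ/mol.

Reaction 2, by 403 kJ

Reaction 1:
  Bonds broken (reactants):
    H–F: 2 × 559 = 1118
    Σ(broken) = 1118 kJ
  Bonds formed (products):
    F–F: 1 × 160 = 160
    H–H: 1 × 426 = 426
    Σ(formed) = 586 kJ
  ΔH_1 = 1118 − 586 = +532 kJ
Reaction 2:
  Bonds broken (reactants):
    C–C: 2 × 351 = 702
    C–H: 8 × 401 = 3208
    Σ(broken) = 3910 kJ
  Bonds formed (products):
    C–C: 1 × 351 = 351
    C–H: 6 × 401 = 2406
    C=C: 1 × 598 = 598
    H–H: 1 × 426 = 426
    Σ(formed) = 3781 kJ
  ΔH_2 = 3910 − 3781 = +129 kJ
ΔH_1 − ΔH_2 = +403 kJ, so reaction 2 has the more negative ΔH; |ΔH_1 − ΔH_2| = 403 kJ.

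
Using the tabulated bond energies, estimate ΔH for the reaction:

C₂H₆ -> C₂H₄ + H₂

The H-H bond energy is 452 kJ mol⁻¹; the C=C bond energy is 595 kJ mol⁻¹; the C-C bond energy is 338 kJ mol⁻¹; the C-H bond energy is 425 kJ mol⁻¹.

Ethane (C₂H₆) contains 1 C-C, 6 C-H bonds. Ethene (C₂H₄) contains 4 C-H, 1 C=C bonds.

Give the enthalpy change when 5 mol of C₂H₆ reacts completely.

Bonds broken (reactants):
  C-C: 1 × 338 = 338
  C-H: 6 × 425 = 2550
  Σ(broken) = 2888 kJ
Bonds formed (products):
  C-H: 4 × 425 = 1700
  C=C: 1 × 595 = 595
  H-H: 1 × 452 = 452
  Σ(formed) = 2747 kJ
ΔH = Σ(broken) − Σ(formed) = 2888 − 2747 = +141 kJ
For 5× the reaction as written: 5 × (+141) = +705 kJ

ΔH = +705 kJ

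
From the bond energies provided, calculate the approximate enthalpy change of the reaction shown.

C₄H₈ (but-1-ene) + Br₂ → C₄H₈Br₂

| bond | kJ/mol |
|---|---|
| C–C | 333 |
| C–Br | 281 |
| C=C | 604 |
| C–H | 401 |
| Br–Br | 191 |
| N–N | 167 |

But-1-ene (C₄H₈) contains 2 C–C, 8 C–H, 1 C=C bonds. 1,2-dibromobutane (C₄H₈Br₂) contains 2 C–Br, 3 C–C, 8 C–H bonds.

Bonds broken (reactants):
  Br–Br: 1 × 191 = 191
  C–C: 2 × 333 = 666
  C–H: 8 × 401 = 3208
  C=C: 1 × 604 = 604
  Σ(broken) = 4669 kJ
Bonds formed (products):
  C–Br: 2 × 281 = 562
  C–C: 3 × 333 = 999
  C–H: 8 × 401 = 3208
  Σ(formed) = 4769 kJ
ΔH = Σ(broken) − Σ(formed) = 4669 − 4769 = −100 kJ

ΔH ≈ −100 kJ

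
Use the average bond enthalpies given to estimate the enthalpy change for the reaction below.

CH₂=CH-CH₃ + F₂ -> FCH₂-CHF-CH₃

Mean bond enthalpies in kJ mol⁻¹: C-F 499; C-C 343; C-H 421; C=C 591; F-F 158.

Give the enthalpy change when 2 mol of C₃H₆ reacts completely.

ΔH = −1184 kJ

Bonds broken (reactants):
  C-C: 1 × 343 = 343
  C-H: 6 × 421 = 2526
  C=C: 1 × 591 = 591
  F-F: 1 × 158 = 158
  Σ(broken) = 3618 kJ
Bonds formed (products):
  C-C: 2 × 343 = 686
  C-F: 2 × 499 = 998
  C-H: 6 × 421 = 2526
  Σ(formed) = 4210 kJ
ΔH = Σ(broken) − Σ(formed) = 3618 − 4210 = −592 kJ
For 2× the reaction as written: 2 × (−592) = −1184 kJ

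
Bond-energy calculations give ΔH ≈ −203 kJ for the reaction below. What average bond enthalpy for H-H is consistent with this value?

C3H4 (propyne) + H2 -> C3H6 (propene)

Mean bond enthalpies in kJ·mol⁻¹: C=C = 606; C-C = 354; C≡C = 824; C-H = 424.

Let D be the H-H bond energy.
Σ(broken) = 1×824 + 1×354 + 4×424 + 1×D = 2874 + D
Σ(formed) = 1×354 + 6×424 + 1×606 = 3504
ΔH = Σ(broken) − Σ(formed) = (2874 + D) − (3504) = −630 + D
Setting this equal to −203 kJ gives D = 427 kJ/mol.

D(H-H) ≈ 427 kJ/mol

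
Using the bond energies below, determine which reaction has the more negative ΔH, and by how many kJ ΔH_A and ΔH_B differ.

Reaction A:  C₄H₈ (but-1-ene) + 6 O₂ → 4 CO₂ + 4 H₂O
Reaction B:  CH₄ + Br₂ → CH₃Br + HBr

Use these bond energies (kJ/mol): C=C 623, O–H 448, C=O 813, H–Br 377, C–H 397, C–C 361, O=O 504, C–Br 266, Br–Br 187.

Reaction A:
  Bonds broken (reactants):
    C–C: 2 × 361 = 722
    C–H: 8 × 397 = 3176
    C=C: 1 × 623 = 623
    O=O: 6 × 504 = 3024
    Σ(broken) = 7545 kJ
  Bonds formed (products):
    C=O: 8 × 813 = 6504
    O–H: 8 × 448 = 3584
    Σ(formed) = 10088 kJ
  ΔH_A = 7545 − 10088 = −2543 kJ
Reaction B:
  Bonds broken (reactants):
    Br–Br: 1 × 187 = 187
    C–H: 4 × 397 = 1588
    Σ(broken) = 1775 kJ
  Bonds formed (products):
    C–Br: 1 × 266 = 266
    C–H: 3 × 397 = 1191
    H–Br: 1 × 377 = 377
    Σ(formed) = 1834 kJ
  ΔH_B = 1775 − 1834 = −59 kJ
ΔH_A − ΔH_B = −2484 kJ, so reaction A has the more negative ΔH; |ΔH_A − ΔH_B| = 2484 kJ.

Reaction A, by 2484 kJ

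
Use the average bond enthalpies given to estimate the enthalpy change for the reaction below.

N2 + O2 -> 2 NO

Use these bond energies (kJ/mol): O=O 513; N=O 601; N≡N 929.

Bonds broken (reactants):
  N≡N: 1 × 929 = 929
  O=O: 1 × 513 = 513
  Σ(broken) = 1442 kJ
Bonds formed (products):
  N=O: 2 × 601 = 1202
  Σ(formed) = 1202 kJ
ΔH = Σ(broken) − Σ(formed) = 1442 − 1202 = +240 kJ

ΔH ≈ +240 kJ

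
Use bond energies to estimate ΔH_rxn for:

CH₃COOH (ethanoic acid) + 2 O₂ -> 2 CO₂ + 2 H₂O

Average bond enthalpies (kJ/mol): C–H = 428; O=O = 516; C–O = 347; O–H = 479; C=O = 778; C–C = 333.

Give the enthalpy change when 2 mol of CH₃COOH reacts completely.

ΔH = −1550 kJ

Bonds broken (reactants):
  C–C: 1 × 333 = 333
  C–H: 3 × 428 = 1284
  C–O: 1 × 347 = 347
  C=O: 1 × 778 = 778
  O–H: 1 × 479 = 479
  O=O: 2 × 516 = 1032
  Σ(broken) = 4253 kJ
Bonds formed (products):
  C=O: 4 × 778 = 3112
  O–H: 4 × 479 = 1916
  Σ(formed) = 5028 kJ
ΔH = Σ(broken) − Σ(formed) = 4253 − 5028 = −775 kJ
For 2× the reaction as written: 2 × (−775) = −1550 kJ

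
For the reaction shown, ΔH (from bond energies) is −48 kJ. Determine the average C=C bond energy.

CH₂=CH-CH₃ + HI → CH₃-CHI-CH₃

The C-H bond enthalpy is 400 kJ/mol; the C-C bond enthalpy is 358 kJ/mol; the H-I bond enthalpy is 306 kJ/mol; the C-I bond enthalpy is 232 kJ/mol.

D(C=C) ≈ 636 kJ/mol

Let D be the C=C bond energy.
Σ(broken) = 1×358 + 6×400 + 1×D + 1×306 = 3064 + D
Σ(formed) = 2×358 + 7×400 + 1×232 = 3748
ΔH = Σ(broken) − Σ(formed) = (3064 + D) − (3748) = −684 + D
Setting this equal to −48 kJ gives D = 636 kJ/mol.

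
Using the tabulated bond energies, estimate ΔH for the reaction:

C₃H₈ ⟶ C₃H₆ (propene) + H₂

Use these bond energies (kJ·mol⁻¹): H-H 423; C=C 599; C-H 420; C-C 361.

Bonds broken (reactants):
  C-C: 2 × 361 = 722
  C-H: 8 × 420 = 3360
  Σ(broken) = 4082 kJ
Bonds formed (products):
  C-C: 1 × 361 = 361
  C-H: 6 × 420 = 2520
  C=C: 1 × 599 = 599
  H-H: 1 × 423 = 423
  Σ(formed) = 3903 kJ
ΔH = Σ(broken) − Σ(formed) = 4082 − 3903 = +179 kJ

ΔH ≈ +179 kJ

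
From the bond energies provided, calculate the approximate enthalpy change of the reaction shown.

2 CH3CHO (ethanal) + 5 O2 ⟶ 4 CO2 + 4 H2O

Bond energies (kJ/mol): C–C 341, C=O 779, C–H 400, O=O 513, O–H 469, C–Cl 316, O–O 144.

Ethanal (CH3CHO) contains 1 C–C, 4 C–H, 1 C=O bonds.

ΔH ≈ −1979 kJ

Bonds broken (reactants):
  C–C: 2 × 341 = 682
  C–H: 8 × 400 = 3200
  C=O: 2 × 779 = 1558
  O=O: 5 × 513 = 2565
  Σ(broken) = 8005 kJ
Bonds formed (products):
  C=O: 8 × 779 = 6232
  O–H: 8 × 469 = 3752
  Σ(formed) = 9984 kJ
ΔH = Σ(broken) − Σ(formed) = 8005 − 9984 = −1979 kJ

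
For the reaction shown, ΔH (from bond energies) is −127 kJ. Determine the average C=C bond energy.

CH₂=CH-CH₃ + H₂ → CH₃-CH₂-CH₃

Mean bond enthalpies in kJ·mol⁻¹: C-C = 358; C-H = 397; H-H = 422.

D(C=C) ≈ 603 kJ/mol

Let D be the C=C bond energy.
Σ(broken) = 1×358 + 6×397 + 1×D + 1×422 = 3162 + D
Σ(formed) = 2×358 + 8×397 = 3892
ΔH = Σ(broken) − Σ(formed) = (3162 + D) − (3892) = −730 + D
Setting this equal to −127 kJ gives D = 603 kJ/mol.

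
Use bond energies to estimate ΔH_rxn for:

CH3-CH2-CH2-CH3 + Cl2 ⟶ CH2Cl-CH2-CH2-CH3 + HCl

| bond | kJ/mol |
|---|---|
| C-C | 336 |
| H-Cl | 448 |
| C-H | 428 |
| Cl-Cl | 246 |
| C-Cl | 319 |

Bonds broken (reactants):
  C-C: 3 × 336 = 1008
  C-H: 10 × 428 = 4280
  Cl-Cl: 1 × 246 = 246
  Σ(broken) = 5534 kJ
Bonds formed (products):
  C-C: 3 × 336 = 1008
  C-Cl: 1 × 319 = 319
  C-H: 9 × 428 = 3852
  H-Cl: 1 × 448 = 448
  Σ(formed) = 5627 kJ
ΔH = Σ(broken) − Σ(formed) = 5534 − 5627 = −93 kJ

ΔH ≈ −93 kJ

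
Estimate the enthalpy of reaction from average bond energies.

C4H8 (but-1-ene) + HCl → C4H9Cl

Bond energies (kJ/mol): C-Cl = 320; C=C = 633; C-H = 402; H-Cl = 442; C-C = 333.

ΔH ≈ +20 kJ

Bonds broken (reactants):
  C-C: 2 × 333 = 666
  C-H: 8 × 402 = 3216
  C=C: 1 × 633 = 633
  H-Cl: 1 × 442 = 442
  Σ(broken) = 4957 kJ
Bonds formed (products):
  C-C: 3 × 333 = 999
  C-Cl: 1 × 320 = 320
  C-H: 9 × 402 = 3618
  Σ(formed) = 4937 kJ
ΔH = Σ(broken) − Σ(formed) = 4957 − 4937 = +20 kJ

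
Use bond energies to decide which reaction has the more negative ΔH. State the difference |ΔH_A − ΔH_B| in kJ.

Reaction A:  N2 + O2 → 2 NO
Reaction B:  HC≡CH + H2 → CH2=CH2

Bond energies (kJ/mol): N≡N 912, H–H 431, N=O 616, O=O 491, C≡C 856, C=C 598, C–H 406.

Reaction B, by 294 kJ

Reaction A:
  Bonds broken (reactants):
    N≡N: 1 × 912 = 912
    O=O: 1 × 491 = 491
    Σ(broken) = 1403 kJ
  Bonds formed (products):
    N=O: 2 × 616 = 1232
    Σ(formed) = 1232 kJ
  ΔH_A = 1403 − 1232 = +171 kJ
Reaction B:
  Bonds broken (reactants):
    C≡C: 1 × 856 = 856
    C–H: 2 × 406 = 812
    H–H: 1 × 431 = 431
    Σ(broken) = 2099 kJ
  Bonds formed (products):
    C–H: 4 × 406 = 1624
    C=C: 1 × 598 = 598
    Σ(formed) = 2222 kJ
  ΔH_B = 2099 − 2222 = −123 kJ
ΔH_A − ΔH_B = +294 kJ, so reaction B has the more negative ΔH; |ΔH_A − ΔH_B| = 294 kJ.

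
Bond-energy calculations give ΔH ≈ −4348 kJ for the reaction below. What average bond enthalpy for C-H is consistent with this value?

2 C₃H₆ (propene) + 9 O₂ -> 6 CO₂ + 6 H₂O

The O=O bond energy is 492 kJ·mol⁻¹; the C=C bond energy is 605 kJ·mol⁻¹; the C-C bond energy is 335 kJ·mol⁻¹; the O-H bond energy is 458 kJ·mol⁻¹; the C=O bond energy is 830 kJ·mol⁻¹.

D(C-H) ≈ 400 kJ/mol

Let D be the C-H bond energy.
Σ(broken) = 2×335 + 12×D + 2×605 + 9×492 = 6308 + 12D
Σ(formed) = 12×830 + 12×458 = 15456
ΔH = Σ(broken) − Σ(formed) = (6308 + 12D) − (15456) = −9148 + 12D
Setting this equal to −4348 kJ gives 12D = 4800, so D = 400 kJ/mol.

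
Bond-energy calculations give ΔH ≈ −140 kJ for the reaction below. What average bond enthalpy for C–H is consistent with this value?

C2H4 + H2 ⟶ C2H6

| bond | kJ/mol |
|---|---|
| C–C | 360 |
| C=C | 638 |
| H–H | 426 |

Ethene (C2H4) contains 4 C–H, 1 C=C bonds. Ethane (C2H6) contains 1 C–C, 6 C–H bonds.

D(C–H) ≈ 422 kJ/mol

Let D be the C–H bond energy.
Σ(broken) = 4×D + 1×638 + 1×426 = 1064 + 4D
Σ(formed) = 1×360 + 6×D = 360 + 6D
ΔH = Σ(broken) − Σ(formed) = (1064 + 4D) − (360 + 6D) = +704 − 2D
Setting this equal to −140 kJ gives 2D = 844, so D = 422 kJ/mol.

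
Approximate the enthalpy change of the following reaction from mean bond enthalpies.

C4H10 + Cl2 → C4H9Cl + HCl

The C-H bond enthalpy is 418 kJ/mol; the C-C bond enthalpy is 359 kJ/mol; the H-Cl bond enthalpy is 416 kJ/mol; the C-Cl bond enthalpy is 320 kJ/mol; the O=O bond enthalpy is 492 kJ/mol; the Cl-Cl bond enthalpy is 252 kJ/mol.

ΔH ≈ −66 kJ

Bonds broken (reactants):
  C-C: 3 × 359 = 1077
  C-H: 10 × 418 = 4180
  Cl-Cl: 1 × 252 = 252
  Σ(broken) = 5509 kJ
Bonds formed (products):
  C-C: 3 × 359 = 1077
  C-Cl: 1 × 320 = 320
  C-H: 9 × 418 = 3762
  H-Cl: 1 × 416 = 416
  Σ(formed) = 5575 kJ
ΔH = Σ(broken) − Σ(formed) = 5509 − 5575 = −66 kJ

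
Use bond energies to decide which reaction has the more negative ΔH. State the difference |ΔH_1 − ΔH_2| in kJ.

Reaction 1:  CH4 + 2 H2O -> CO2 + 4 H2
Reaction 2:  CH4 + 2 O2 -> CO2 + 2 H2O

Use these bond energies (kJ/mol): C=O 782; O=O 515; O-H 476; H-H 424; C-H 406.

Reaction 1:
  Bonds broken (reactants):
    C-H: 4 × 406 = 1624
    O-H: 4 × 476 = 1904
    Σ(broken) = 3528 kJ
  Bonds formed (products):
    C=O: 2 × 782 = 1564
    H-H: 4 × 424 = 1696
    Σ(formed) = 3260 kJ
  ΔH_1 = 3528 − 3260 = +268 kJ
Reaction 2:
  Bonds broken (reactants):
    C-H: 4 × 406 = 1624
    O=O: 2 × 515 = 1030
    Σ(broken) = 2654 kJ
  Bonds formed (products):
    C=O: 2 × 782 = 1564
    O-H: 4 × 476 = 1904
    Σ(formed) = 3468 kJ
  ΔH_2 = 2654 − 3468 = −814 kJ
ΔH_1 − ΔH_2 = +1082 kJ, so reaction 2 has the more negative ΔH; |ΔH_1 − ΔH_2| = 1082 kJ.

Reaction 2, by 1082 kJ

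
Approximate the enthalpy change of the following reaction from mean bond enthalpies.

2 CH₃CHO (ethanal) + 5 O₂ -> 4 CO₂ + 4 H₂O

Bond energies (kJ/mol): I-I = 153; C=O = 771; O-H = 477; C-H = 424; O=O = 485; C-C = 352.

ΔH ≈ −1921 kJ

Bonds broken (reactants):
  C-C: 2 × 352 = 704
  C-H: 8 × 424 = 3392
  C=O: 2 × 771 = 1542
  O=O: 5 × 485 = 2425
  Σ(broken) = 8063 kJ
Bonds formed (products):
  C=O: 8 × 771 = 6168
  O-H: 8 × 477 = 3816
  Σ(formed) = 9984 kJ
ΔH = Σ(broken) − Σ(formed) = 8063 − 9984 = −1921 kJ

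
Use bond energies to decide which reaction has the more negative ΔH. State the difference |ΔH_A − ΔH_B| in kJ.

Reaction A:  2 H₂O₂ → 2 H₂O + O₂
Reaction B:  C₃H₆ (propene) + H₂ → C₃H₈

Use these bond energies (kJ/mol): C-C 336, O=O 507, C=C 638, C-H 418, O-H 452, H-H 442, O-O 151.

Reaction A:
  Bonds broken (reactants):
    O-H: 4 × 452 = 1808
    O-O: 2 × 151 = 302
    Σ(broken) = 2110 kJ
  Bonds formed (products):
    O-H: 4 × 452 = 1808
    O=O: 1 × 507 = 507
    Σ(formed) = 2315 kJ
  ΔH_A = 2110 − 2315 = −205 kJ
Reaction B:
  Bonds broken (reactants):
    C-C: 1 × 336 = 336
    C-H: 6 × 418 = 2508
    C=C: 1 × 638 = 638
    H-H: 1 × 442 = 442
    Σ(broken) = 3924 kJ
  Bonds formed (products):
    C-C: 2 × 336 = 672
    C-H: 8 × 418 = 3344
    Σ(formed) = 4016 kJ
  ΔH_B = 3924 − 4016 = −92 kJ
ΔH_A − ΔH_B = −113 kJ, so reaction A has the more negative ΔH; |ΔH_A − ΔH_B| = 113 kJ.

Reaction A, by 113 kJ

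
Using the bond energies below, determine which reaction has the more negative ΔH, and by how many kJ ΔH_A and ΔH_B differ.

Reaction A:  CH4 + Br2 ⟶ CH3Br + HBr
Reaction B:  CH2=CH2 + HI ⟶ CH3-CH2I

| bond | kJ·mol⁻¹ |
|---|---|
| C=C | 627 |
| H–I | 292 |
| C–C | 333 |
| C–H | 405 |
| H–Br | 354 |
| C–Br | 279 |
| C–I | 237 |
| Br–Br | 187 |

Reaction B, by 15 kJ

Reaction A:
  Bonds broken (reactants):
    Br–Br: 1 × 187 = 187
    C–H: 4 × 405 = 1620
    Σ(broken) = 1807 kJ
  Bonds formed (products):
    C–Br: 1 × 279 = 279
    C–H: 3 × 405 = 1215
    H–Br: 1 × 354 = 354
    Σ(formed) = 1848 kJ
  ΔH_A = 1807 − 1848 = −41 kJ
Reaction B:
  Bonds broken (reactants):
    C–H: 4 × 405 = 1620
    C=C: 1 × 627 = 627
    H–I: 1 × 292 = 292
    Σ(broken) = 2539 kJ
  Bonds formed (products):
    C–C: 1 × 333 = 333
    C–H: 5 × 405 = 2025
    C–I: 1 × 237 = 237
    Σ(formed) = 2595 kJ
  ΔH_B = 2539 − 2595 = −56 kJ
ΔH_A − ΔH_B = +15 kJ, so reaction B has the more negative ΔH; |ΔH_A − ΔH_B| = 15 kJ.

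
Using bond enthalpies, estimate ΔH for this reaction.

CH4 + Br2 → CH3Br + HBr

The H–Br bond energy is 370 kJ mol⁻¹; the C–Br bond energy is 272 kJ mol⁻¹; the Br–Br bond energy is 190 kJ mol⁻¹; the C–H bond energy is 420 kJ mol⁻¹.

ΔH ≈ −32 kJ

Bonds broken (reactants):
  Br–Br: 1 × 190 = 190
  C–H: 4 × 420 = 1680
  Σ(broken) = 1870 kJ
Bonds formed (products):
  C–Br: 1 × 272 = 272
  C–H: 3 × 420 = 1260
  H–Br: 1 × 370 = 370
  Σ(formed) = 1902 kJ
ΔH = Σ(broken) − Σ(formed) = 1870 − 1902 = −32 kJ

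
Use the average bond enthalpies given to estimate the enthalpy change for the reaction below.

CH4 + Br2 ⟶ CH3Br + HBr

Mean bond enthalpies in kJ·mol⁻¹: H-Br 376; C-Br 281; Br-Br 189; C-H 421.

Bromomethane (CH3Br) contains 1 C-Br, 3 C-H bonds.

Bonds broken (reactants):
  Br-Br: 1 × 189 = 189
  C-H: 4 × 421 = 1684
  Σ(broken) = 1873 kJ
Bonds formed (products):
  C-Br: 1 × 281 = 281
  C-H: 3 × 421 = 1263
  H-Br: 1 × 376 = 376
  Σ(formed) = 1920 kJ
ΔH = Σ(broken) − Σ(formed) = 1873 − 1920 = −47 kJ

ΔH ≈ −47 kJ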